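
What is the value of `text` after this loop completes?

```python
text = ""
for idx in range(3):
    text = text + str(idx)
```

Let's trace through this code step by step.

Initialize: text = ''
Entering loop: for idx in range(3):
After iteration 1: idx = 0, text = '0'
After iteration 2: idx = 1, text = '01'
After iteration 3: idx = 2, text = '012'
Loop ends.

Final answer: '012'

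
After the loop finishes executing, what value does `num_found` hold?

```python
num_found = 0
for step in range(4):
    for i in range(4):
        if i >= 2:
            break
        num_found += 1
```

Let's trace through this code step by step.

Initialize: num_found = 0
Entering loop: for step in range(4):
After iteration 1: step = 0, num_found = 2
After iteration 2: step = 1, num_found = 4
After iteration 3: step = 2, num_found = 6
After iteration 4: step = 3, num_found = 8
Loop ends.

Final answer: 8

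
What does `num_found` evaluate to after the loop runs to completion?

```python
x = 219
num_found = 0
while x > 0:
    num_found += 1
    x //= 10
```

Let's trace through this code step by step.

Initialize: x = 219
Initialize: num_found = 0
Entering loop: while x > 0:
After iteration 1: x = 21, num_found = 1
After iteration 2: x = 2, num_found = 2
After iteration 3: x = 0, num_found = 3
Loop ends.

Final answer: 3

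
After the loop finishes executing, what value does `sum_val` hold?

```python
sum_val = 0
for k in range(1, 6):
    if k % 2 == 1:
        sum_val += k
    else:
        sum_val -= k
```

Let's trace through this code step by step.

Initialize: sum_val = 0
Entering loop: for k in range(1, 6):
After iteration 1: k = 1, sum_val = 1
After iteration 2: k = 2, sum_val = -1
After iteration 3: k = 3, sum_val = 2
After iteration 4: k = 4, sum_val = -2
After iteration 5: k = 5, sum_val = 3
Loop ends.

Final answer: 3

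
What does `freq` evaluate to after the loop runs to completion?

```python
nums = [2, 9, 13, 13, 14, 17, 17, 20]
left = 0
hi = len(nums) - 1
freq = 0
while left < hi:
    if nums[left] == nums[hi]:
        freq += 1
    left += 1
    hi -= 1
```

Let's trace through this code step by step.

Initialize: nums = [2, 9, 13, 13, 14, 17, 17, 20]
Initialize: left = 0
Initialize: hi = 7
Initialize: freq = 0
Entering loop: while left < hi:
After iteration 1: left = 1, hi = 6, freq = 0
After iteration 2: left = 2, hi = 5, freq = 0
After iteration 3: left = 3, hi = 4, freq = 0
After iteration 4: left = 4, hi = 3, freq = 0
Loop ends.

Final answer: 0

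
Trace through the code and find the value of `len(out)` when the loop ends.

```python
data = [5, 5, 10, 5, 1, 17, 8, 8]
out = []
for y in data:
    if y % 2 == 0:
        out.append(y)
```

Let's trace through this code step by step.

Initialize: data = [5, 5, 10, 5, 1, 17, 8, 8]
Initialize: out = []
Entering loop: for y in data:
After iteration 1: y = 5, out = []
After iteration 2: y = 5, out = []
After iteration 3: y = 10, out = [10]
After iteration 4: y = 5, out = [10]
After iteration 5: y = 1, out = [10]
After iteration 6: y = 17, out = [10]
After iteration 7: y = 8, out = [10, 8]
After iteration 8: y = 8, out = [10, 8, 8]
Loop ends.
len(out) = 3

Final answer: 3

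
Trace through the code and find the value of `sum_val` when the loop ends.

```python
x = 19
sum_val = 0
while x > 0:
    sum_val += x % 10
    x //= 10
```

Let's trace through this code step by step.

Initialize: x = 19
Initialize: sum_val = 0
Entering loop: while x > 0:
After iteration 1: x = 1, sum_val = 9
After iteration 2: x = 0, sum_val = 10
Loop ends.

Final answer: 10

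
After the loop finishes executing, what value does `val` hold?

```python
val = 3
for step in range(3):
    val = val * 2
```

Let's trace through this code step by step.

Initialize: val = 3
Entering loop: for step in range(3):
After iteration 1: step = 0, val = 6
After iteration 2: step = 1, val = 12
After iteration 3: step = 2, val = 24
Loop ends.

Final answer: 24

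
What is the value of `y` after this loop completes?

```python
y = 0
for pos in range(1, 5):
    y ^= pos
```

Let's trace through this code step by step.

Initialize: y = 0
Entering loop: for pos in range(1, 5):
After iteration 1: pos = 1, y = 1
After iteration 2: pos = 2, y = 3
After iteration 3: pos = 3, y = 0
After iteration 4: pos = 4, y = 4
Loop ends.

Final answer: 4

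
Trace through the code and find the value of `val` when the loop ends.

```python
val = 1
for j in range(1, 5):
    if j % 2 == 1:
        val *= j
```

Let's trace through this code step by step.

Initialize: val = 1
Entering loop: for j in range(1, 5):
After iteration 1: j = 1, val = 1
After iteration 2: j = 2, val = 1
After iteration 3: j = 3, val = 3
After iteration 4: j = 4, val = 3
Loop ends.

Final answer: 3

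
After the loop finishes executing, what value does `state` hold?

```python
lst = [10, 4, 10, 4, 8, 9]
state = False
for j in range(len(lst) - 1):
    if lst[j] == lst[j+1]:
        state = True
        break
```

Let's trace through this code step by step.

Initialize: lst = [10, 4, 10, 4, 8, 9]
Initialize: state = False
Entering loop: for j in range(len(lst) - 1):
After iteration 1: j = 0, state = False
After iteration 2: j = 1, state = False
After iteration 3: j = 2, state = False
After iteration 4: j = 3, state = False
After iteration 5: j = 4, state = False
Loop ends.

Final answer: False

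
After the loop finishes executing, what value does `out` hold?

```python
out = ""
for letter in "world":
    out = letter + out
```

Let's trace through this code step by step.

Initialize: out = ''
Entering loop: for letter in "world":
After iteration 1: letter = 'w', out = 'w'
After iteration 2: letter = 'o', out = 'ow'
After iteration 3: letter = 'r', out = 'row'
After iteration 4: letter = 'l', out = 'lrow'
After iteration 5: letter = 'd', out = 'dlrow'
Loop ends.

Final answer: 'dlrow'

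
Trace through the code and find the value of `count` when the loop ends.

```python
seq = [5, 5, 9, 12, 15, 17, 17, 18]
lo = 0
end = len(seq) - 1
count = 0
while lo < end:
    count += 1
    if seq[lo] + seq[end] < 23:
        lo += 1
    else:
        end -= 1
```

Let's trace through this code step by step.

Initialize: seq = [5, 5, 9, 12, 15, 17, 17, 18]
Initialize: lo = 0
Initialize: end = 7
Initialize: count = 0
Entering loop: while lo < end:
After iteration 1: lo = 0, end = 6, count = 1
After iteration 2: lo = 1, end = 6, count = 2
After iteration 3: lo = 2, end = 6, count = 3
After iteration 4: lo = 2, end = 5, count = 4
After iteration 5: lo = 2, end = 4, count = 5
After iteration 6: lo = 2, end = 3, count = 6
After iteration 7: lo = 3, end = 3, count = 7
Loop ends.

Final answer: 7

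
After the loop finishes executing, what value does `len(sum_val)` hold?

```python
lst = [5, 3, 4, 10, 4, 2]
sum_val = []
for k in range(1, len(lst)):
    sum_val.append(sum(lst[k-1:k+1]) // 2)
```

Let's trace through this code step by step.

Initialize: lst = [5, 3, 4, 10, 4, 2]
Initialize: sum_val = []
Entering loop: for k in range(1, len(lst)):
After iteration 1: k = 1, sum_val = [4]
After iteration 2: k = 2, sum_val = [4, 3]
After iteration 3: k = 3, sum_val = [4, 3, 7]
After iteration 4: k = 4, sum_val = [4, 3, 7, 7]
After iteration 5: k = 5, sum_val = [4, 3, 7, 7, 3]
Loop ends.
len(sum_val) = 5

Final answer: 5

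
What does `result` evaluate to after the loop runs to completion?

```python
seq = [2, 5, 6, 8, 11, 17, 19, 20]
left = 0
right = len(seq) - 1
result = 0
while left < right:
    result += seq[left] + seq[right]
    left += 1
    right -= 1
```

Let's trace through this code step by step.

Initialize: seq = [2, 5, 6, 8, 11, 17, 19, 20]
Initialize: left = 0
Initialize: right = 7
Initialize: result = 0
Entering loop: while left < right:
After iteration 1: left = 1, right = 6, result = 22
After iteration 2: left = 2, right = 5, result = 46
After iteration 3: left = 3, right = 4, result = 69
After iteration 4: left = 4, right = 3, result = 88
Loop ends.

Final answer: 88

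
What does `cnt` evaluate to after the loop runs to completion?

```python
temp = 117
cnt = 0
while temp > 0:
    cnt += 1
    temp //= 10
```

Let's trace through this code step by step.

Initialize: temp = 117
Initialize: cnt = 0
Entering loop: while temp > 0:
After iteration 1: temp = 11, cnt = 1
After iteration 2: temp = 1, cnt = 2
After iteration 3: temp = 0, cnt = 3
Loop ends.

Final answer: 3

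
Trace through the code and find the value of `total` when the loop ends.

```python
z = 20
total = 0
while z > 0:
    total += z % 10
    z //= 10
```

Let's trace through this code step by step.

Initialize: z = 20
Initialize: total = 0
Entering loop: while z > 0:
After iteration 1: z = 2, total = 0
After iteration 2: z = 0, total = 2
Loop ends.

Final answer: 2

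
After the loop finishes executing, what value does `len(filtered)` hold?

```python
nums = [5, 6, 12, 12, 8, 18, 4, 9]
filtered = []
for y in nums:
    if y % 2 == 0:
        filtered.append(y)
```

Let's trace through this code step by step.

Initialize: nums = [5, 6, 12, 12, 8, 18, 4, 9]
Initialize: filtered = []
Entering loop: for y in nums:
After iteration 1: y = 5, filtered = []
After iteration 2: y = 6, filtered = [6]
After iteration 3: y = 12, filtered = [6, 12]
After iteration 4: y = 12, filtered = [6, 12, 12]
After iteration 5: y = 8, filtered = [6, 12, 12, 8]
After iteration 6: y = 18, filtered = [6, 12, 12, 8, 18]
After iteration 7: y = 4, filtered = [6, 12, 12, 8, 18, 4]
After iteration 8: y = 9, filtered = [6, 12, 12, 8, 18, 4]
Loop ends.
len(filtered) = 6

Final answer: 6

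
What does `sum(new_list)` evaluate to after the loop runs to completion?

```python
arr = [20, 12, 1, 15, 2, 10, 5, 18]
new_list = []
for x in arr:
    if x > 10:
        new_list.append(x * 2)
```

Let's trace through this code step by step.

Initialize: arr = [20, 12, 1, 15, 2, 10, 5, 18]
Initialize: new_list = []
Entering loop: for x in arr:
After iteration 1: x = 20, new_list = [40]
After iteration 2: x = 12, new_list = [40, 24]
After iteration 3: x = 1, new_list = [40, 24]
After iteration 4: x = 15, new_list = [40, 24, 30]
After iteration 5: x = 2, new_list = [40, 24, 30]
After iteration 6: x = 10, new_list = [40, 24, 30]
After iteration 7: x = 5, new_list = [40, 24, 30]
After iteration 8: x = 18, new_list = [40, 24, 30, 36]
Loop ends.
sum(new_list) = 130

Final answer: 130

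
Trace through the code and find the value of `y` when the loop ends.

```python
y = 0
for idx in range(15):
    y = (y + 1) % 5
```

Let's trace through this code step by step.

Initialize: y = 0
Entering loop: for idx in range(15):
After iteration 1: idx = 0, y = 1
After iteration 2: idx = 1, y = 2
After iteration 3: idx = 2, y = 3
After iteration 4: idx = 3, y = 4
After iteration 5: idx = 4, y = 0
After iteration 6: idx = 5, y = 1
After iteration 7: idx = 6, y = 2
After iteration 8: idx = 7, y = 3
After iteration 9: idx = 8, y = 4
After iteration 10: idx = 9, y = 0
After iteration 11: idx = 10, y = 1
After iteration 12: idx = 11, y = 2
After iteration 13: idx = 12, y = 3
After iteration 14: idx = 13, y = 4
After iteration 15: idx = 14, y = 0
Loop ends.

Final answer: 0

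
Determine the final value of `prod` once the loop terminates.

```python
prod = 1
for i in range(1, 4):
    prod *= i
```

Let's trace through this code step by step.

Initialize: prod = 1
Entering loop: for i in range(1, 4):
After iteration 1: i = 1, prod = 1
After iteration 2: i = 2, prod = 2
After iteration 3: i = 3, prod = 6
Loop ends.

Final answer: 6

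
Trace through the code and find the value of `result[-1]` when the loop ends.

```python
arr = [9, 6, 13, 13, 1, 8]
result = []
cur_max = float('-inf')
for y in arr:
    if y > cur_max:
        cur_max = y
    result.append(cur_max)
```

Let's trace through this code step by step.

Initialize: arr = [9, 6, 13, 13, 1, 8]
Initialize: result = []
Initialize: cur_max = -inf
Entering loop: for y in arr:
After iteration 1: y = 9, result = [9], cur_max = 9
After iteration 2: y = 6, result = [9, 9], cur_max = 9
After iteration 3: y = 13, result = [9, 9, 13], cur_max = 13
After iteration 4: y = 13, result = [9, 9, 13, 13], cur_max = 13
After iteration 5: y = 1, result = [9, 9, 13, 13, 13], cur_max = 13
After iteration 6: y = 8, result = [9, 9, 13, 13, 13, 13], cur_max = 13
Loop ends.
result[-1] = 13

Final answer: 13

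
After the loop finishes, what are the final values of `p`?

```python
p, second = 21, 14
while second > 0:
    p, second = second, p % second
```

Let's trace through this code step by step.

Initialize: p = 21
Initialize: second = 14
Entering loop: while second > 0:
After iteration 1: p = 14, second = 7
After iteration 2: p = 7, second = 0
Loop ends.

Final answer: 7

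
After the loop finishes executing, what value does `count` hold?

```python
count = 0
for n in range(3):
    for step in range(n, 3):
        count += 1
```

Let's trace through this code step by step.

Initialize: count = 0
Entering loop: for n in range(3):
After iteration 1: n = 0, count = 3
After iteration 2: n = 1, count = 5
After iteration 3: n = 2, count = 6
Loop ends.

Final answer: 6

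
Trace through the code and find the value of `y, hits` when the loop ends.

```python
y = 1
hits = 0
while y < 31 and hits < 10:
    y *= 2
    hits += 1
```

Let's trace through this code step by step.

Initialize: y = 1
Initialize: hits = 0
Entering loop: while y < 31 and hits < 10:
After iteration 1: y = 2, hits = 1
After iteration 2: y = 4, hits = 2
After iteration 3: y = 8, hits = 3
After iteration 4: y = 16, hits = 4
After iteration 5: y = 32, hits = 5
Loop ends.

Final answer: 32, 5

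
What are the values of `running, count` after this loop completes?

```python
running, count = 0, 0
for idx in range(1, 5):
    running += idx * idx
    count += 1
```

Let's trace through this code step by step.

Initialize: running = 0
Initialize: count = 0
Entering loop: for idx in range(1, 5):
After iteration 1: idx = 1, running = 1, count = 1
After iteration 2: idx = 2, running = 5, count = 2
After iteration 3: idx = 3, running = 14, count = 3
After iteration 4: idx = 4, running = 30, count = 4
Loop ends.

Final answer: 30, 4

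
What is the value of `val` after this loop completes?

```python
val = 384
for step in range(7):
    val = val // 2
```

Let's trace through this code step by step.

Initialize: val = 384
Entering loop: for step in range(7):
After iteration 1: step = 0, val = 192
After iteration 2: step = 1, val = 96
After iteration 3: step = 2, val = 48
After iteration 4: step = 3, val = 24
After iteration 5: step = 4, val = 12
After iteration 6: step = 5, val = 6
After iteration 7: step = 6, val = 3
Loop ends.

Final answer: 3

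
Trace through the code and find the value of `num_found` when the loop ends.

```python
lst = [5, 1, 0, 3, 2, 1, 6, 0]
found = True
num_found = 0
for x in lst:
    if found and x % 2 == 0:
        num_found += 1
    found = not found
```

Let's trace through this code step by step.

Initialize: lst = [5, 1, 0, 3, 2, 1, 6, 0]
Initialize: found = True
Initialize: num_found = 0
Entering loop: for x in lst:
After iteration 1: x = 5, found = False, num_found = 0
After iteration 2: x = 1, found = True, num_found = 0
After iteration 3: x = 0, found = False, num_found = 1
After iteration 4: x = 3, found = True, num_found = 1
After iteration 5: x = 2, found = False, num_found = 2
After iteration 6: x = 1, found = True, num_found = 2
After iteration 7: x = 6, found = False, num_found = 3
After iteration 8: x = 0, found = True, num_found = 3
Loop ends.

Final answer: 3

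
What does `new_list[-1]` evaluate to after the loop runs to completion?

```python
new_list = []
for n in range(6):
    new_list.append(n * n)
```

Let's trace through this code step by step.

Initialize: new_list = []
Entering loop: for n in range(6):
After iteration 1: n = 0, new_list = [0]
After iteration 2: n = 1, new_list = [0, 1]
After iteration 3: n = 2, new_list = [0, 1, 4]
After iteration 4: n = 3, new_list = [0, 1, 4, 9]
After iteration 5: n = 4, new_list = [0, 1, 4, 9, 16]
After iteration 6: n = 5, new_list = [0, 1, 4, 9, 16, 25]
Loop ends.
new_list[-1] = 25

Final answer: 25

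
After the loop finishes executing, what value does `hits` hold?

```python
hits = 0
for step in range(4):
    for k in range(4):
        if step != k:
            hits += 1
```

Let's trace through this code step by step.

Initialize: hits = 0
Entering loop: for step in range(4):
After iteration 1: step = 0, hits = 3
After iteration 2: step = 1, hits = 6
After iteration 3: step = 2, hits = 9
After iteration 4: step = 3, hits = 12
Loop ends.

Final answer: 12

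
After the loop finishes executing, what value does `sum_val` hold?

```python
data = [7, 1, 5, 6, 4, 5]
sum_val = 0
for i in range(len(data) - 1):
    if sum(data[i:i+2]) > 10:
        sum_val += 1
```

Let's trace through this code step by step.

Initialize: data = [7, 1, 5, 6, 4, 5]
Initialize: sum_val = 0
Entering loop: for i in range(len(data) - 1):
After iteration 1: i = 0, sum_val = 0
After iteration 2: i = 1, sum_val = 0
After iteration 3: i = 2, sum_val = 1
After iteration 4: i = 3, sum_val = 1
After iteration 5: i = 4, sum_val = 1
Loop ends.

Final answer: 1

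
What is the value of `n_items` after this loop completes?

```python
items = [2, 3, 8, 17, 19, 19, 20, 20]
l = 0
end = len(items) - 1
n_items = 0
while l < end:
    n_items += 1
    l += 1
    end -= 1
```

Let's trace through this code step by step.

Initialize: items = [2, 3, 8, 17, 19, 19, 20, 20]
Initialize: l = 0
Initialize: end = 7
Initialize: n_items = 0
Entering loop: while l < end:
After iteration 1: l = 1, end = 6, n_items = 1
After iteration 2: l = 2, end = 5, n_items = 2
After iteration 3: l = 3, end = 4, n_items = 3
After iteration 4: l = 4, end = 3, n_items = 4
Loop ends.

Final answer: 4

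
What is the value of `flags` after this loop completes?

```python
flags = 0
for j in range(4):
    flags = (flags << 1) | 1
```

Let's trace through this code step by step.

Initialize: flags = 0
Entering loop: for j in range(4):
After iteration 1: j = 0, flags = 1
After iteration 2: j = 1, flags = 3
After iteration 3: j = 2, flags = 7
After iteration 4: j = 3, flags = 15
Loop ends.

Final answer: 15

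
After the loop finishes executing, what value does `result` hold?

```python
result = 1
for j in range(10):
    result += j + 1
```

Let's trace through this code step by step.

Initialize: result = 1
Entering loop: for j in range(10):
After iteration 1: j = 0, result = 2
After iteration 2: j = 1, result = 4
After iteration 3: j = 2, result = 7
After iteration 4: j = 3, result = 11
After iteration 5: j = 4, result = 16
After iteration 6: j = 5, result = 22
After iteration 7: j = 6, result = 29
After iteration 8: j = 7, result = 37
After iteration 9: j = 8, result = 46
After iteration 10: j = 9, result = 56
Loop ends.

Final answer: 56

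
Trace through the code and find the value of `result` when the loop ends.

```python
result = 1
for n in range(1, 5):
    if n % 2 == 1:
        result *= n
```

Let's trace through this code step by step.

Initialize: result = 1
Entering loop: for n in range(1, 5):
After iteration 1: n = 1, result = 1
After iteration 2: n = 2, result = 1
After iteration 3: n = 3, result = 3
After iteration 4: n = 4, result = 3
Loop ends.

Final answer: 3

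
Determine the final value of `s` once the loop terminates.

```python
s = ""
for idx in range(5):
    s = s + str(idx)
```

Let's trace through this code step by step.

Initialize: s = ''
Entering loop: for idx in range(5):
After iteration 1: idx = 0, s = '0'
After iteration 2: idx = 1, s = '01'
After iteration 3: idx = 2, s = '012'
After iteration 4: idx = 3, s = '0123'
After iteration 5: idx = 4, s = '01234'
Loop ends.

Final answer: '01234'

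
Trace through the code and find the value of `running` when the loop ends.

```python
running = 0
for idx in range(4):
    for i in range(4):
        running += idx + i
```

Let's trace through this code step by step.

Initialize: running = 0
Entering loop: for idx in range(4):
After iteration 1: idx = 0, running = 6
After iteration 2: idx = 1, running = 16
After iteration 3: idx = 2, running = 30
After iteration 4: idx = 3, running = 48
Loop ends.

Final answer: 48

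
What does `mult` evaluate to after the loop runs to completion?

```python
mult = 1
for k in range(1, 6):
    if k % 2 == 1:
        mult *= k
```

Let's trace through this code step by step.

Initialize: mult = 1
Entering loop: for k in range(1, 6):
After iteration 1: k = 1, mult = 1
After iteration 2: k = 2, mult = 1
After iteration 3: k = 3, mult = 3
After iteration 4: k = 4, mult = 3
After iteration 5: k = 5, mult = 15
Loop ends.

Final answer: 15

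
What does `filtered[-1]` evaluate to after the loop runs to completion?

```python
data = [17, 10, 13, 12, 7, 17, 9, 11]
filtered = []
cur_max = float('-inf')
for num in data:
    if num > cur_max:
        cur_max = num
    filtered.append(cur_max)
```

Let's trace through this code step by step.

Initialize: data = [17, 10, 13, 12, 7, 17, 9, 11]
Initialize: filtered = []
Initialize: cur_max = -inf
Entering loop: for num in data:
After iteration 1: num = 17, filtered = [17], cur_max = 17
After iteration 2: num = 10, filtered = [17, 17], cur_max = 17
After iteration 3: num = 13, filtered = [17, 17, 17], cur_max = 17
After iteration 4: num = 12, filtered = [17, 17, 17, 17], cur_max = 17
After iteration 5: num = 7, filtered = [17, 17, 17, 17, 17], cur_max = 17
After iteration 6: num = 17, filtered = [17, 17, 17, 17, 17, 17], cur_max = 17
After iteration 7: num = 9, filtered = [17, 17, 17, 17, 17, 17, 17], cur_max = 17
After iteration 8: num = 11, filtered = [17, 17, 17, 17, 17, 17, 17, 17], cur_max = 17
Loop ends.
filtered[-1] = 17

Final answer: 17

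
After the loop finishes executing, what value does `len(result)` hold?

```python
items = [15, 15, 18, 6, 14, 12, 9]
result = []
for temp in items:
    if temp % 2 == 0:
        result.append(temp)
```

Let's trace through this code step by step.

Initialize: items = [15, 15, 18, 6, 14, 12, 9]
Initialize: result = []
Entering loop: for temp in items:
After iteration 1: temp = 15, result = []
After iteration 2: temp = 15, result = []
After iteration 3: temp = 18, result = [18]
After iteration 4: temp = 6, result = [18, 6]
After iteration 5: temp = 14, result = [18, 6, 14]
After iteration 6: temp = 12, result = [18, 6, 14, 12]
After iteration 7: temp = 9, result = [18, 6, 14, 12]
Loop ends.
len(result) = 4

Final answer: 4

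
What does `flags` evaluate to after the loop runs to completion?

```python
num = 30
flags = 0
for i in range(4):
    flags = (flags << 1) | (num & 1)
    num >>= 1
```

Let's trace through this code step by step.

Initialize: num = 30
Initialize: flags = 0
Entering loop: for i in range(4):
After iteration 1: i = 0, num = 15, flags = 0
After iteration 2: i = 1, num = 7, flags = 1
After iteration 3: i = 2, num = 3, flags = 3
After iteration 4: i = 3, num = 1, flags = 7
Loop ends.

Final answer: 7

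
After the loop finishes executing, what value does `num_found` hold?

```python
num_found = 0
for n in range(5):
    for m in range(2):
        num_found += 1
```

Let's trace through this code step by step.

Initialize: num_found = 0
Entering loop: for n in range(5):
After iteration 1: n = 0, num_found = 2
After iteration 2: n = 1, num_found = 4
After iteration 3: n = 2, num_found = 6
After iteration 4: n = 3, num_found = 8
After iteration 5: n = 4, num_found = 10
Loop ends.

Final answer: 10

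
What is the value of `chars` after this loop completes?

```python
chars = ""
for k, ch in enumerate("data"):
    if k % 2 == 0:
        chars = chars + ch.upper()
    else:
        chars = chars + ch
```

Let's trace through this code step by step.

Initialize: chars = ''
Entering loop: for k, ch in enumerate("data"):
After iteration 1: k = 0, ch = 'd', chars = 'D'
After iteration 2: k = 1, ch = 'a', chars = 'Da'
After iteration 3: k = 2, ch = 't', chars = 'DaT'
After iteration 4: k = 3, ch = 'a', chars = 'DaTa'
Loop ends.

Final answer: 'DaTa'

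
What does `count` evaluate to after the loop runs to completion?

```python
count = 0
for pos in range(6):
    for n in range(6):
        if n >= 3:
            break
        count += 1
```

Let's trace through this code step by step.

Initialize: count = 0
Entering loop: for pos in range(6):
After iteration 1: pos = 0, count = 3
After iteration 2: pos = 1, count = 6
After iteration 3: pos = 2, count = 9
After iteration 4: pos = 3, count = 12
After iteration 5: pos = 4, count = 15
After iteration 6: pos = 5, count = 18
Loop ends.

Final answer: 18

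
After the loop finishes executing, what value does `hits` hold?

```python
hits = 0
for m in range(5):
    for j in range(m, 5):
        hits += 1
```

Let's trace through this code step by step.

Initialize: hits = 0
Entering loop: for m in range(5):
After iteration 1: m = 0, hits = 5
After iteration 2: m = 1, hits = 9
After iteration 3: m = 2, hits = 12
After iteration 4: m = 3, hits = 14
After iteration 5: m = 4, hits = 15
Loop ends.

Final answer: 15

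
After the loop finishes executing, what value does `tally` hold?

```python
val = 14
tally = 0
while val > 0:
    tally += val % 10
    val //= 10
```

Let's trace through this code step by step.

Initialize: val = 14
Initialize: tally = 0
Entering loop: while val > 0:
After iteration 1: val = 1, tally = 4
After iteration 2: val = 0, tally = 5
Loop ends.

Final answer: 5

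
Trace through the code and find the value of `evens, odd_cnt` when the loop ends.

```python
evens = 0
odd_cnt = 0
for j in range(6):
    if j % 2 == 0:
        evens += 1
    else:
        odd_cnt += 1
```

Let's trace through this code step by step.

Initialize: evens = 0
Initialize: odd_cnt = 0
Entering loop: for j in range(6):
After iteration 1: j = 0, evens = 1, odd_cnt = 0
After iteration 2: j = 1, evens = 1, odd_cnt = 1
After iteration 3: j = 2, evens = 2, odd_cnt = 1
After iteration 4: j = 3, evens = 2, odd_cnt = 2
After iteration 5: j = 4, evens = 3, odd_cnt = 2
After iteration 6: j = 5, evens = 3, odd_cnt = 3
Loop ends.

Final answer: 3, 3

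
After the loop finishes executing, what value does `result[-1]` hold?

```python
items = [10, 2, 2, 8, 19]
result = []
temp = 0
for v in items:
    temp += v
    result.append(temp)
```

Let's trace through this code step by step.

Initialize: items = [10, 2, 2, 8, 19]
Initialize: result = []
Initialize: temp = 0
Entering loop: for v in items:
After iteration 1: v = 10, result = [10], temp = 10
After iteration 2: v = 2, result = [10, 12], temp = 12
After iteration 3: v = 2, result = [10, 12, 14], temp = 14
After iteration 4: v = 8, result = [10, 12, 14, 22], temp = 22
After iteration 5: v = 19, result = [10, 12, 14, 22, 41], temp = 41
Loop ends.
result[-1] = 41

Final answer: 41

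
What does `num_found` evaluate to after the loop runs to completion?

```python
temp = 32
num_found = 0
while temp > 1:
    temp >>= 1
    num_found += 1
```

Let's trace through this code step by step.

Initialize: temp = 32
Initialize: num_found = 0
Entering loop: while temp > 1:
After iteration 1: temp = 16, num_found = 1
After iteration 2: temp = 8, num_found = 2
After iteration 3: temp = 4, num_found = 3
After iteration 4: temp = 2, num_found = 4
After iteration 5: temp = 1, num_found = 5
Loop ends.

Final answer: 5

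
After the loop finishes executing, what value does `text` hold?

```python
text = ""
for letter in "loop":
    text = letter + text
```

Let's trace through this code step by step.

Initialize: text = ''
Entering loop: for letter in "loop":
After iteration 1: letter = 'l', text = 'l'
After iteration 2: letter = 'o', text = 'ol'
After iteration 3: letter = 'o', text = 'ool'
After iteration 4: letter = 'p', text = 'pool'
Loop ends.

Final answer: 'pool'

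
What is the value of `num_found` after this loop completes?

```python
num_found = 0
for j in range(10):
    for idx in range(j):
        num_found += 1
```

Let's trace through this code step by step.

Initialize: num_found = 0
Entering loop: for j in range(10):
After iteration 1: j = 0, num_found = 0
After iteration 2: j = 1, num_found = 1, idx = 0
After iteration 3: j = 2, num_found = 3, idx = 1
After iteration 4: j = 3, num_found = 6, idx = 2
After iteration 5: j = 4, num_found = 10, idx = 3
After iteration 6: j = 5, num_found = 15, idx = 4
After iteration 7: j = 6, num_found = 21, idx = 5
After iteration 8: j = 7, num_found = 28, idx = 6
After iteration 9: j = 8, num_found = 36, idx = 7
After iteration 10: j = 9, num_found = 45, idx = 8
Loop ends.

Final answer: 45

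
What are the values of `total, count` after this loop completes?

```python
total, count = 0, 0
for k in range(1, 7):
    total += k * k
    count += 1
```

Let's trace through this code step by step.

Initialize: total = 0
Initialize: count = 0
Entering loop: for k in range(1, 7):
After iteration 1: k = 1, total = 1, count = 1
After iteration 2: k = 2, total = 5, count = 2
After iteration 3: k = 3, total = 14, count = 3
After iteration 4: k = 4, total = 30, count = 4
After iteration 5: k = 5, total = 55, count = 5
After iteration 6: k = 6, total = 91, count = 6
Loop ends.

Final answer: 91, 6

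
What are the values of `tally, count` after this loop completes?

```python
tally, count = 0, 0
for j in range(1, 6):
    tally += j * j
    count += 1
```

Let's trace through this code step by step.

Initialize: tally = 0
Initialize: count = 0
Entering loop: for j in range(1, 6):
After iteration 1: j = 1, tally = 1, count = 1
After iteration 2: j = 2, tally = 5, count = 2
After iteration 3: j = 3, tally = 14, count = 3
After iteration 4: j = 4, tally = 30, count = 4
After iteration 5: j = 5, tally = 55, count = 5
Loop ends.

Final answer: 55, 5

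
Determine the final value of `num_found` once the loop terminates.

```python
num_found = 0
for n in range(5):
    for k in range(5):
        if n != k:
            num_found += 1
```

Let's trace through this code step by step.

Initialize: num_found = 0
Entering loop: for n in range(5):
After iteration 1: n = 0, num_found = 4
After iteration 2: n = 1, num_found = 8
After iteration 3: n = 2, num_found = 12
After iteration 4: n = 3, num_found = 16
After iteration 5: n = 4, num_found = 20
Loop ends.

Final answer: 20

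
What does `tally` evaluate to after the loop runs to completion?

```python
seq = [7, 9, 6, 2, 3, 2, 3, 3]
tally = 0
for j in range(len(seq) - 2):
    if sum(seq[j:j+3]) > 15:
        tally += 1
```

Let's trace through this code step by step.

Initialize: seq = [7, 9, 6, 2, 3, 2, 3, 3]
Initialize: tally = 0
Entering loop: for j in range(len(seq) - 2):
After iteration 1: j = 0, tally = 1
After iteration 2: j = 1, tally = 2
After iteration 3: j = 2, tally = 2
After iteration 4: j = 3, tally = 2
After iteration 5: j = 4, tally = 2
After iteration 6: j = 5, tally = 2
Loop ends.

Final answer: 2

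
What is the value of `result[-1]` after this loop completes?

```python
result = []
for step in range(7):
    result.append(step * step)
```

Let's trace through this code step by step.

Initialize: result = []
Entering loop: for step in range(7):
After iteration 1: step = 0, result = [0]
After iteration 2: step = 1, result = [0, 1]
After iteration 3: step = 2, result = [0, 1, 4]
After iteration 4: step = 3, result = [0, 1, 4, 9]
After iteration 5: step = 4, result = [0, 1, 4, 9, 16]
After iteration 6: step = 5, result = [0, 1, 4, 9, 16, 25]
After iteration 7: step = 6, result = [0, 1, 4, 9, 16, 25, 36]
Loop ends.
result[-1] = 36

Final answer: 36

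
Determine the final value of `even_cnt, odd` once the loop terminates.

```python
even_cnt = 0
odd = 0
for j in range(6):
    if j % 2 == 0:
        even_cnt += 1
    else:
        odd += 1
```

Let's trace through this code step by step.

Initialize: even_cnt = 0
Initialize: odd = 0
Entering loop: for j in range(6):
After iteration 1: j = 0, even_cnt = 1, odd = 0
After iteration 2: j = 1, even_cnt = 1, odd = 1
After iteration 3: j = 2, even_cnt = 2, odd = 1
After iteration 4: j = 3, even_cnt = 2, odd = 2
After iteration 5: j = 4, even_cnt = 3, odd = 2
After iteration 6: j = 5, even_cnt = 3, odd = 3
Loop ends.

Final answer: 3, 3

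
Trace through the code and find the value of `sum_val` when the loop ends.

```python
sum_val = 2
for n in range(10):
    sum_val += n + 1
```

Let's trace through this code step by step.

Initialize: sum_val = 2
Entering loop: for n in range(10):
After iteration 1: n = 0, sum_val = 3
After iteration 2: n = 1, sum_val = 5
After iteration 3: n = 2, sum_val = 8
After iteration 4: n = 3, sum_val = 12
After iteration 5: n = 4, sum_val = 17
After iteration 6: n = 5, sum_val = 23
After iteration 7: n = 6, sum_val = 30
After iteration 8: n = 7, sum_val = 38
After iteration 9: n = 8, sum_val = 47
After iteration 10: n = 9, sum_val = 57
Loop ends.

Final answer: 57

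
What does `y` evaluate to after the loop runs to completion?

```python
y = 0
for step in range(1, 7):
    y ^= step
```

Let's trace through this code step by step.

Initialize: y = 0
Entering loop: for step in range(1, 7):
After iteration 1: step = 1, y = 1
After iteration 2: step = 2, y = 3
After iteration 3: step = 3, y = 0
After iteration 4: step = 4, y = 4
After iteration 5: step = 5, y = 1
After iteration 6: step = 6, y = 7
Loop ends.

Final answer: 7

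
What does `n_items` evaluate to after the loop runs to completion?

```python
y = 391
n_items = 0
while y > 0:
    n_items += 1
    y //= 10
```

Let's trace through this code step by step.

Initialize: y = 391
Initialize: n_items = 0
Entering loop: while y > 0:
After iteration 1: y = 39, n_items = 1
After iteration 2: y = 3, n_items = 2
After iteration 3: y = 0, n_items = 3
Loop ends.

Final answer: 3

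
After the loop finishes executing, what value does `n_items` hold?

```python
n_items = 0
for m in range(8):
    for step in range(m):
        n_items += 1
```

Let's trace through this code step by step.

Initialize: n_items = 0
Entering loop: for m in range(8):
After iteration 1: m = 0, n_items = 0
After iteration 2: m = 1, n_items = 1, step = 0
After iteration 3: m = 2, n_items = 3, step = 1
After iteration 4: m = 3, n_items = 6, step = 2
After iteration 5: m = 4, n_items = 10, step = 3
After iteration 6: m = 5, n_items = 15, step = 4
After iteration 7: m = 6, n_items = 21, step = 5
After iteration 8: m = 7, n_items = 28, step = 6
Loop ends.

Final answer: 28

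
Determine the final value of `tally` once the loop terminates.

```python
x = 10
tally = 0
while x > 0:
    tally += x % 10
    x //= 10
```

Let's trace through this code step by step.

Initialize: x = 10
Initialize: tally = 0
Entering loop: while x > 0:
After iteration 1: x = 1, tally = 0
After iteration 2: x = 0, tally = 1
Loop ends.

Final answer: 1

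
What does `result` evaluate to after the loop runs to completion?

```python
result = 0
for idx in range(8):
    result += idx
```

Let's trace through this code step by step.

Initialize: result = 0
Entering loop: for idx in range(8):
After iteration 1: idx = 0, result = 0
After iteration 2: idx = 1, result = 1
After iteration 3: idx = 2, result = 3
After iteration 4: idx = 3, result = 6
After iteration 5: idx = 4, result = 10
After iteration 6: idx = 5, result = 15
After iteration 7: idx = 6, result = 21
After iteration 8: idx = 7, result = 28
Loop ends.

Final answer: 28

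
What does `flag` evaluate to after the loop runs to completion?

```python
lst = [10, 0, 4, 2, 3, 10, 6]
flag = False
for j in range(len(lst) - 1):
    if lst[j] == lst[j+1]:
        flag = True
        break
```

Let's trace through this code step by step.

Initialize: lst = [10, 0, 4, 2, 3, 10, 6]
Initialize: flag = False
Entering loop: for j in range(len(lst) - 1):
After iteration 1: j = 0, flag = False
After iteration 2: j = 1, flag = False
After iteration 3: j = 2, flag = False
After iteration 4: j = 3, flag = False
After iteration 5: j = 4, flag = False
After iteration 6: j = 5, flag = False
Loop ends.

Final answer: False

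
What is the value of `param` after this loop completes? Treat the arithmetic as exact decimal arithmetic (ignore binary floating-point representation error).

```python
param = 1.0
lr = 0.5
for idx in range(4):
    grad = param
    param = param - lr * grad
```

Let's trace through this code step by step.

Initialize: param = 1.0
Initialize: lr = 0.5
Entering loop: for idx in range(4):
After iteration 1: idx = 0, param = 0.5, grad = 1.0
After iteration 2: idx = 1, param = 0.25, grad = 0.5
After iteration 3: idx = 2, param = 0.125, grad = 0.25
After iteration 4: idx = 3, param = 0.0625, grad = 0.125
Loop ends.

Final answer: 0.0625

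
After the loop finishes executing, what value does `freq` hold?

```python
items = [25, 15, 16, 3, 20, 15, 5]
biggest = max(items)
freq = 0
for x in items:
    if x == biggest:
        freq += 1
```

Let's trace through this code step by step.

Initialize: items = [25, 15, 16, 3, 20, 15, 5]
Initialize: biggest = 25
Initialize: freq = 0
Entering loop: for x in items:
After iteration 1: x = 25, freq = 1
After iteration 2: x = 15, freq = 1
After iteration 3: x = 16, freq = 1
After iteration 4: x = 3, freq = 1
After iteration 5: x = 20, freq = 1
After iteration 6: x = 15, freq = 1
After iteration 7: x = 5, freq = 1
Loop ends.

Final answer: 1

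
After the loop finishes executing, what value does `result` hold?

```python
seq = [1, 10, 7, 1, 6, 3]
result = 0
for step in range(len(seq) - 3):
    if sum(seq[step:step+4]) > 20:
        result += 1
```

Let's trace through this code step by step.

Initialize: seq = [1, 10, 7, 1, 6, 3]
Initialize: result = 0
Entering loop: for step in range(len(seq) - 3):
After iteration 1: step = 0, result = 0
After iteration 2: step = 1, result = 1
After iteration 3: step = 2, result = 1
Loop ends.

Final answer: 1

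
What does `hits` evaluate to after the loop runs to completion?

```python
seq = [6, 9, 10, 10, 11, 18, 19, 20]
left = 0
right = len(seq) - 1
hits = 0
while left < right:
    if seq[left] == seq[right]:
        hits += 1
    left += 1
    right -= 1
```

Let's trace through this code step by step.

Initialize: seq = [6, 9, 10, 10, 11, 18, 19, 20]
Initialize: left = 0
Initialize: right = 7
Initialize: hits = 0
Entering loop: while left < right:
After iteration 1: left = 1, right = 6, hits = 0
After iteration 2: left = 2, right = 5, hits = 0
After iteration 3: left = 3, right = 4, hits = 0
After iteration 4: left = 4, right = 3, hits = 0
Loop ends.

Final answer: 0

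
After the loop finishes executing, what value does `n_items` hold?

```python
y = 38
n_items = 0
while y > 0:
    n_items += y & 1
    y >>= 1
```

Let's trace through this code step by step.

Initialize: y = 38
Initialize: n_items = 0
Entering loop: while y > 0:
After iteration 1: y = 19, n_items = 0
After iteration 2: y = 9, n_items = 1
After iteration 3: y = 4, n_items = 2
After iteration 4: y = 2, n_items = 2
After iteration 5: y = 1, n_items = 2
After iteration 6: y = 0, n_items = 3
Loop ends.

Final answer: 3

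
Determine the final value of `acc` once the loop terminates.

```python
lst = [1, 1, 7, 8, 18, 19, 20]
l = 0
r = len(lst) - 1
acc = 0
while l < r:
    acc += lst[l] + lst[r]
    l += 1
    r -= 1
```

Let's trace through this code step by step.

Initialize: lst = [1, 1, 7, 8, 18, 19, 20]
Initialize: l = 0
Initialize: r = 6
Initialize: acc = 0
Entering loop: while l < r:
After iteration 1: l = 1, r = 5, acc = 21
After iteration 2: l = 2, r = 4, acc = 41
After iteration 3: l = 3, r = 3, acc = 66
Loop ends.

Final answer: 66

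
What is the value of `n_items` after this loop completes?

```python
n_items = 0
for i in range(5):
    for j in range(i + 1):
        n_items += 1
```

Let's trace through this code step by step.

Initialize: n_items = 0
Entering loop: for i in range(5):
After iteration 1: i = 0, n_items = 1, j = 0
After iteration 2: i = 1, n_items = 3, j = 1
After iteration 3: i = 2, n_items = 6, j = 2
After iteration 4: i = 3, n_items = 10, j = 3
After iteration 5: i = 4, n_items = 15, j = 4
Loop ends.

Final answer: 15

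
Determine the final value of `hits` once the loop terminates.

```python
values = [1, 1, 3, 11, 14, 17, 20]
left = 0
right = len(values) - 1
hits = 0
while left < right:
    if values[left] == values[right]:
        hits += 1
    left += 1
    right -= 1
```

Let's trace through this code step by step.

Initialize: values = [1, 1, 3, 11, 14, 17, 20]
Initialize: left = 0
Initialize: right = 6
Initialize: hits = 0
Entering loop: while left < right:
After iteration 1: left = 1, right = 5, hits = 0
After iteration 2: left = 2, right = 4, hits = 0
After iteration 3: left = 3, right = 3, hits = 0
Loop ends.

Final answer: 0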